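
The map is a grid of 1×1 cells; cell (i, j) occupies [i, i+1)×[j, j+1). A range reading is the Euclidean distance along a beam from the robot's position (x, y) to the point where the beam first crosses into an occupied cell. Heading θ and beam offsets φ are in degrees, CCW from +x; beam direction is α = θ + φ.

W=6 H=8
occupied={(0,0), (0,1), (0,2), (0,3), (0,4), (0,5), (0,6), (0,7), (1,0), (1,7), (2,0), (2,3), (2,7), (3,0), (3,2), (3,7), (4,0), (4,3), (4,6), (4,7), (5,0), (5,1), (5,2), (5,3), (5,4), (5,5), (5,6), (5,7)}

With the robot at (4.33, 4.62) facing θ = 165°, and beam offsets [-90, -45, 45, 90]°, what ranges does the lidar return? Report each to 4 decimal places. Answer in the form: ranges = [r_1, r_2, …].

beam 1: φ=-90°, α=75°
  dir = (cos 75°, sin 75°) = (0.2588, 0.9659); from cell (4,4)
  next x-line at t=2.5887, next y-line at t=0.3934; Δt_x=3.8637, Δt_y=1.0353
    y: enter (4,5) at t=0.3934
    y: enter (4,6) at t=1.4287 ← occupied
  → r_1 = 1.4287
beam 2: φ=-45°, α=120°
  dir = (cos 120°, sin 120°) = (-0.5000, 0.8660); from cell (4,4)
  next x-line at t=0.6600, next y-line at t=0.4388; Δt_x=2.0000, Δt_y=1.1547
    y: enter (4,5) at t=0.4388
    x: enter (3,5) at t=0.6600
    y: enter (3,6) at t=1.5935
    x: enter (2,6) at t=2.6600
    y: enter (2,7) at t=2.7482 ← occupied
  → r_2 = 2.7482
beam 3: φ=45°, α=210°
  dir = (cos 210°, sin 210°) = (-0.8660, -0.5000); from cell (4,4)
  next x-line at t=0.3811, next y-line at t=1.2400; Δt_x=1.1547, Δt_y=2.0000
    x: enter (3,4) at t=0.3811
    y: enter (3,3) at t=1.2400
    x: enter (2,3) at t=1.5358 ← occupied
  → r_3 = 1.5358
beam 4: φ=90°, α=255°
  dir = (cos 255°, sin 255°) = (-0.2588, -0.9659); from cell (4,4)
  next x-line at t=1.2750, next y-line at t=0.6419; Δt_x=3.8637, Δt_y=1.0353
    y: enter (4,3) at t=0.6419 ← occupied
  → r_4 = 0.6419

ranges = [1.4287, 2.7482, 1.5358, 0.6419]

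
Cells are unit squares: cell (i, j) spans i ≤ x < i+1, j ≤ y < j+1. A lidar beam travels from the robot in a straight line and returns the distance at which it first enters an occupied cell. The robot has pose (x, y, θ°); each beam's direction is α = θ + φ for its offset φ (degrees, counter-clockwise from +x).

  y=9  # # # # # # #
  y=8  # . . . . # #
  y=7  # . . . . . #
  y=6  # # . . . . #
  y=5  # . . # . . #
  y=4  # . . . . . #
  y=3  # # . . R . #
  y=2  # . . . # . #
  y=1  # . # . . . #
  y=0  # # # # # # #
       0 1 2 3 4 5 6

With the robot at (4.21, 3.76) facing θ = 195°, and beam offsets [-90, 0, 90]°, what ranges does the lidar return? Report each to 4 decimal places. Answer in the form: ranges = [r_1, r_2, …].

ranges = [1.2837, 2.2880, 0.7868]

beam 1: φ=-90°, α=105°
  direction (-0.2588, 0.9659); cell (4,3); t to first gridline: x 0.8114, y 0.2485 (then +3.8637 / +1.0353)
    (4,4) via y @ 0.2485
    (3,4) via x @ 0.8114
    (3,5) via y @ 1.2837  # hit
  → r_1 = 1.2837
beam 2: φ=0°, α=195°
  direction (-0.9659, -0.2588); cell (4,3); t to first gridline: x 0.2174, y 2.9364 (then +1.0353 / +3.8637)
    (3,3) via x @ 0.2174
    (2,3) via x @ 1.2527
    (1,3) via x @ 2.2880  # hit
  → r_2 = 2.2880
beam 3: φ=90°, α=285°
  direction (0.2588, -0.9659); cell (4,3); t to first gridline: x 3.0523, y 0.7868 (then +3.8637 / +1.0353)
    (4,2) via y @ 0.7868  # hit
  → r_3 = 0.7868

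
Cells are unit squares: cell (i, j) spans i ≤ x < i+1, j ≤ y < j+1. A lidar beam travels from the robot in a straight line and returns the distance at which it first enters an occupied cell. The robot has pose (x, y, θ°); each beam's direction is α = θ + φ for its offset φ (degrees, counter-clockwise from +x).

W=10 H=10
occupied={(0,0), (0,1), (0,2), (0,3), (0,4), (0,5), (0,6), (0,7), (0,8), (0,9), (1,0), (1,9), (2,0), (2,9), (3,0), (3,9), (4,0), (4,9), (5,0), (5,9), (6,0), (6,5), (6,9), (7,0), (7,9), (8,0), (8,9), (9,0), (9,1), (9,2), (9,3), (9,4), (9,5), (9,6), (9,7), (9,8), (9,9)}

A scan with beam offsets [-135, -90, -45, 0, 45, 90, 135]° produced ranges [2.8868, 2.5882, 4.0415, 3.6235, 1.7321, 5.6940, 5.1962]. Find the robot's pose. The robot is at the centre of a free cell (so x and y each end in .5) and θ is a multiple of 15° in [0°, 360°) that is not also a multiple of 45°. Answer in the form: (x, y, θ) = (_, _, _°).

(x, y, θ) = (5.5, 3.5, 15°)

Candidates: 63 free-cell centres × 16 headings = 1008 poses. Raycast each; keep the one whose scan matches to 4 dp.
  (8.5, 5.5, 75°): beam 1 = 1.0000 ≠ 2.8868 ✗
  (6.5, 7.5, 120°): beam 1 = 2.5882 ≠ 2.8868 ✗
  (5.5, 7.5, 210°): beam 1 = 1.5529 ≠ 2.8868 ✗
  (5.5, 7.5, 150°): beam 1 = 3.6235 ≠ 2.8868 ✗
  …
  (5.5, 3.5, 15°): r_1=2.8868, r_2=2.5882, r_3=4.0415, r_4=3.6235, r_5=1.7321, r_6=5.6940, r_7=5.1962 — all match ✓
No second candidate reproduces the full scan.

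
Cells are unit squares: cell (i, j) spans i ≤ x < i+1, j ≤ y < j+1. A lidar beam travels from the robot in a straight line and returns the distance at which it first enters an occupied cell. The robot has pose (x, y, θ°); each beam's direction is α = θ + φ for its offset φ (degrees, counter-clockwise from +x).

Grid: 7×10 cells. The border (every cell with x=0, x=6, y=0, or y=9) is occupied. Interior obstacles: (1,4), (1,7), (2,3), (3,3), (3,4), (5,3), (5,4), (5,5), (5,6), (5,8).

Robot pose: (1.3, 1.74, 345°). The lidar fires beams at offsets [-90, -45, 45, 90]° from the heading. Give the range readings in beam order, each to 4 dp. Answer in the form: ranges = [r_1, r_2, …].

beam 1: φ=-90°, α=255°
  cosα=-0.2588 sinα=-0.9659 | (1,1) | tMaxX 1.1591 tMaxY 0.7661 | tΔX 3.8637 tΔY 1.0353
    t=0.7661 [y] (1,0) — stop
  → r_1 = 0.7661
beam 2: φ=-45°, α=300°
  cosα=0.5000 sinα=-0.8660 | (1,1) | tMaxX 1.4000 tMaxY 0.8545 | tΔX 2.0000 tΔY 1.1547
    t=0.8545 [y] (1,0) — stop
  → r_2 = 0.8545
beam 3: φ=45°, α=30°
  cosα=0.8660 sinα=0.5000 | (1,1) | tMaxX 0.8083 tMaxY 0.5200 | tΔX 1.1547 tΔY 2.0000
    t=0.5200 [y] (1,2)
    t=0.8083 [x] (2,2)
    t=1.9630 [x] (3,2)
    t=2.5200 [y] (3,3) — stop
  → r_3 = 2.5200
beam 4: φ=90°, α=75°
  cosα=0.2588 sinα=0.9659 | (1,1) | tMaxX 2.7046 tMaxY 0.2692 | tΔX 3.8637 tΔY 1.0353
    t=0.2692 [y] (1,2)
    t=1.3044 [y] (1,3)
    t=2.3397 [y] (1,4) — stop
  → r_4 = 2.3397

ranges = [0.7661, 0.8545, 2.5200, 2.3397]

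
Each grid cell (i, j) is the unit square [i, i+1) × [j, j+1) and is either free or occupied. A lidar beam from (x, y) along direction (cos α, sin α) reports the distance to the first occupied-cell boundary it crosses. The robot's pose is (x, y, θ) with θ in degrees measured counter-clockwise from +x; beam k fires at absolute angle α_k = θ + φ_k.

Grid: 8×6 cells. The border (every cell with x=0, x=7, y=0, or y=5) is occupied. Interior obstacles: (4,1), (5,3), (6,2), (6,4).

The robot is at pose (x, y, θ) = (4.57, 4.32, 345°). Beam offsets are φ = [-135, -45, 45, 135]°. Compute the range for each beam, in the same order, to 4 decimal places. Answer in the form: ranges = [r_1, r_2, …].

ranges = [4.1223, 0.8600, 1.3600, 0.7852]

beam 1: φ=-135°, α=210°
  cosα=-0.8660 sinα=-0.5000 | (4,4) | tMaxX 0.6582 tMaxY 0.6400 | tΔX 1.1547 tΔY 2.0000
    t=0.6400 [y] (4,3)
    t=0.6582 [x] (3,3)
    t=1.8129 [x] (2,3)
    t=2.6400 [y] (2,2)
    t=2.9676 [x] (1,2)
    t=4.1223 [x] (0,2) — stop
  → r_1 = 4.1223
beam 2: φ=-45°, α=300°
  cosα=0.5000 sinα=-0.8660 | (4,4) | tMaxX 0.8600 tMaxY 0.3695 | tΔX 2.0000 tΔY 1.1547
    t=0.3695 [y] (4,3)
    t=0.8600 [x] (5,3) — stop
  → r_2 = 0.8600
beam 3: φ=45°, α=30°
  cosα=0.8660 sinα=0.5000 | (4,4) | tMaxX 0.4965 tMaxY 1.3600 | tΔX 1.1547 tΔY 2.0000
    t=0.4965 [x] (5,4)
    t=1.3600 [y] (5,5) — stop
  → r_3 = 1.3600
beam 4: φ=135°, α=120°
  cosα=-0.5000 sinα=0.8660 | (4,4) | tMaxX 1.1400 tMaxY 0.7852 | tΔX 2.0000 tΔY 1.1547
    t=0.7852 [y] (4,5) — stop
  → r_4 = 0.7852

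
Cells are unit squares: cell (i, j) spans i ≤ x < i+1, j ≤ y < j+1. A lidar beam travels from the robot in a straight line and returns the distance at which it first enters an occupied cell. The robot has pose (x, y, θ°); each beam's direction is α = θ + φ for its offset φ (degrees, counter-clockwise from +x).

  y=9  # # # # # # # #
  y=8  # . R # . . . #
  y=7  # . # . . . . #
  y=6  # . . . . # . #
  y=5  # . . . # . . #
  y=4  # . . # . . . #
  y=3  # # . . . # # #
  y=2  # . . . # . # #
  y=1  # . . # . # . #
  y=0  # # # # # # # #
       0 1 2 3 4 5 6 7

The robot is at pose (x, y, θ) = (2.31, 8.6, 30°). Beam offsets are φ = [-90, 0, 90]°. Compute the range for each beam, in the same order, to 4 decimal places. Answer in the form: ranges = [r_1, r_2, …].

beam 1: φ=-90°, α=300°
  d=(0.5000,-0.8660)  start (2,8)  tX=1.3800 tY=0.6928  stride 1/|dx|=2.0000 1/|dy|=1.1547
    cross y-line → (2,7), t=0.6928 (wall)
  → r_1 = 0.6928
beam 2: φ=0°, α=30°
  d=(0.8660,0.5000)  start (2,8)  tX=0.7967 tY=0.8000  stride 1/|dx|=1.1547 1/|dy|=2.0000
    cross x-line → (3,8), t=0.7967 (wall)
  → r_2 = 0.7967
beam 3: φ=90°, α=120°
  d=(-0.5000,0.8660)  start (2,8)  tX=0.6200 tY=0.4619  stride 1/|dx|=2.0000 1/|dy|=1.1547
    cross y-line → (2,9), t=0.4619 (wall)
  → r_3 = 0.4619

ranges = [0.6928, 0.7967, 0.4619]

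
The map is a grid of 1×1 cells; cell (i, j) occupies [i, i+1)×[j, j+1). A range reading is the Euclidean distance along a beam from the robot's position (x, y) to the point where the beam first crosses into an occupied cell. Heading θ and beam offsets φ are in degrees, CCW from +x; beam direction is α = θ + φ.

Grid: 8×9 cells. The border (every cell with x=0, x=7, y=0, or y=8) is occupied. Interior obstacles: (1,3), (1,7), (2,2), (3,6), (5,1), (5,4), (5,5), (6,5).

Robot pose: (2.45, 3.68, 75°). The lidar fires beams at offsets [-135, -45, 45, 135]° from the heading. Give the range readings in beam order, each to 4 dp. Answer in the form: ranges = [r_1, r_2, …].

beam 1: φ=-135°, α=300°
  direction (0.5000, -0.8660); cell (2,3); t to first gridline: x 1.1000, y 0.7852 (then +2.0000 / +1.1547)
    (2,2) via y @ 0.7852  # hit
  → r_1 = 0.7852
beam 2: φ=-45°, α=30°
  direction (0.8660, 0.5000); cell (2,3); t to first gridline: x 0.6351, y 0.6400 (then +1.1547 / +2.0000)
    (3,3) via x @ 0.6351
    (3,4) via y @ 0.6400
    (4,4) via x @ 1.7898
    (4,5) via y @ 2.6400
    (5,5) via x @ 2.9445  # hit
  → r_2 = 2.9445
beam 3: φ=45°, α=120°
  direction (-0.5000, 0.8660); cell (2,3); t to first gridline: x 0.9000, y 0.3695 (then +2.0000 / +1.1547)
    (2,4) via y @ 0.3695
    (1,4) via x @ 0.9000
    (1,5) via y @ 1.5242
    (1,6) via y @ 2.6789
    (0,6) via x @ 2.9000  # hit
  → r_3 = 2.9000
beam 4: φ=135°, α=210°
  direction (-0.8660, -0.5000); cell (2,3); t to first gridline: x 0.5196, y 1.3600 (then +1.1547 / +2.0000)
    (1,3) via x @ 0.5196  # hit
  → r_4 = 0.5196

ranges = [0.7852, 2.9445, 2.9000, 0.5196]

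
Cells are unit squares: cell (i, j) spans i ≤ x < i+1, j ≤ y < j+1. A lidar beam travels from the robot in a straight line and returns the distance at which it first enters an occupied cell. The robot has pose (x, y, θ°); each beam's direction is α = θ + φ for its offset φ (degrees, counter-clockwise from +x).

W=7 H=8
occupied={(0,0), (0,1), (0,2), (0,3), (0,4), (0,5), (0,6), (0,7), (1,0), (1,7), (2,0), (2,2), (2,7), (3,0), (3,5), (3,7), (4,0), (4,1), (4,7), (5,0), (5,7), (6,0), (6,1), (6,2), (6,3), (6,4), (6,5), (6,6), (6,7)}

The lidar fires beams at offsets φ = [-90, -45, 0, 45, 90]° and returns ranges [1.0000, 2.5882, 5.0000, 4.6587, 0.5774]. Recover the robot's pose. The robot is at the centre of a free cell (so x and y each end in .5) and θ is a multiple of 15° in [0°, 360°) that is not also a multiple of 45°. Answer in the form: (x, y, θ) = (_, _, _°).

The pose lattice has 27·16 = 432 candidates. Test each by forward raycasting.
  (3.5, 2.5, 30°): beam 3 = 2.8868 ≠ 5.0000 ✗
  (1.5, 4.5, 255°): beam 1 = 0.5176 ≠ 1.0000 ✗
  (4.5, 4.5, 285°): beam 1 = 3.6235 ≠ 1.0000 ✗
  …
  (3.5, 2.5, 60°): r_1=1.0000, r_2=2.5882, r_3=5.0000, r_4=4.6587, r_5=0.5774 — all match ✓
No second candidate reproduces the full scan.

(x, y, θ) = (3.5, 2.5, 60°)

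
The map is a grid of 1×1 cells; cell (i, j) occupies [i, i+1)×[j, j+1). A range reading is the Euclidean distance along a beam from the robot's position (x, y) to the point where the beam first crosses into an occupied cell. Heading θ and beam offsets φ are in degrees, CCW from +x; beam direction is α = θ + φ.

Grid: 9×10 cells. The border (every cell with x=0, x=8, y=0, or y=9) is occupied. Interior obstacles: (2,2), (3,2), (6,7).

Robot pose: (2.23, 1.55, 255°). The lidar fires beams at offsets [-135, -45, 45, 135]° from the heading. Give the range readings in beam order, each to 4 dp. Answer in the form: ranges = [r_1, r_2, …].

ranges = [2.4600, 1.1000, 0.6351, 0.9000]

beam 1: φ=-135°, α=120°
  dir = (cos 120°, sin 120°) = (-0.5000, 0.8660); from cell (2,1)
  next x-line at t=0.4600, next y-line at t=0.5196; Δt_x=2.0000, Δt_y=1.1547
    x: enter (1,1) at t=0.4600
    y: enter (1,2) at t=0.5196
    y: enter (1,3) at t=1.6743
    x: enter (0,3) at t=2.4600 ← occupied
  → r_1 = 2.4600
beam 2: φ=-45°, α=210°
  dir = (cos 210°, sin 210°) = (-0.8660, -0.5000); from cell (2,1)
  next x-line at t=0.2656, next y-line at t=1.1000; Δt_x=1.1547, Δt_y=2.0000
    x: enter (1,1) at t=0.2656
    y: enter (1,0) at t=1.1000 ← occupied
  → r_2 = 1.1000
beam 3: φ=45°, α=300°
  dir = (cos 300°, sin 300°) = (0.5000, -0.8660); from cell (2,1)
  next x-line at t=1.5400, next y-line at t=0.6351; Δt_x=2.0000, Δt_y=1.1547
    y: enter (2,0) at t=0.6351 ← occupied
  → r_3 = 0.6351
beam 4: φ=135°, α=30°
  dir = (cos 30°, sin 30°) = (0.8660, 0.5000); from cell (2,1)
  next x-line at t=0.8891, next y-line at t=0.9000; Δt_x=1.1547, Δt_y=2.0000
    x: enter (3,1) at t=0.8891
    y: enter (3,2) at t=0.9000 ← occupied
  → r_4 = 0.9000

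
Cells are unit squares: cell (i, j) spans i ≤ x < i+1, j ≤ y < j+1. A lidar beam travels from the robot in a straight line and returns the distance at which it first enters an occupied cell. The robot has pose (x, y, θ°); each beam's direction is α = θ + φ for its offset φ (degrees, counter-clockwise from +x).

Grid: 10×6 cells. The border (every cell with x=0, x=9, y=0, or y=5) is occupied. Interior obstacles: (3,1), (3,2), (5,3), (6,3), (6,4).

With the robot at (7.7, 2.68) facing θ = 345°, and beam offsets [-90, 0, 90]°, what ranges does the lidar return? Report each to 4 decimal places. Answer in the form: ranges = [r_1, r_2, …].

ranges = [1.7393, 1.3459, 2.4018]

beam 1: φ=-90°, α=255°
  direction (-0.2588, -0.9659); cell (7,2); t to first gridline: x 2.7046, y 0.7040 (then +3.8637 / +1.0353)
    (7,1) via y @ 0.7040
    (7,0) via y @ 1.7393  # hit
  → r_1 = 1.7393
beam 2: φ=0°, α=345°
  direction (0.9659, -0.2588); cell (7,2); t to first gridline: x 0.3106, y 2.6273 (then +1.0353 / +3.8637)
    (8,2) via x @ 0.3106
    (9,2) via x @ 1.3459  # hit
  → r_2 = 1.3459
beam 3: φ=90°, α=75°
  direction (0.2588, 0.9659); cell (7,2); t to first gridline: x 1.1591, y 0.3313 (then +3.8637 / +1.0353)
    (7,3) via y @ 0.3313
    (8,3) via x @ 1.1591
    (8,4) via y @ 1.3666
    (8,5) via y @ 2.4018  # hit
  → r_3 = 2.4018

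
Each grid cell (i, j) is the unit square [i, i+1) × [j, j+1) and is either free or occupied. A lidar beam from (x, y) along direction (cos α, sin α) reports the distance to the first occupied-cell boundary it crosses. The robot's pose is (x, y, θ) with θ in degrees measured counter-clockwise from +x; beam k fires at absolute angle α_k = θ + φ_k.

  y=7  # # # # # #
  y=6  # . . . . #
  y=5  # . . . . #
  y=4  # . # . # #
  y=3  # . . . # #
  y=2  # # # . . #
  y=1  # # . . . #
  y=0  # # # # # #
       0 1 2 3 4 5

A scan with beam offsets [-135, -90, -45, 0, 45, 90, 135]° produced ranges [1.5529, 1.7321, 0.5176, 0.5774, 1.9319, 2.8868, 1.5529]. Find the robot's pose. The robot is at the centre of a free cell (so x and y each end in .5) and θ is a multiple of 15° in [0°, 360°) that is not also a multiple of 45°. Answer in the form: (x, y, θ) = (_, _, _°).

Enumerate (i+0.5, j+0.5, θ) over the 18 free cells and 16 admissible headings. For each, cast all 7 beams and compare to the given ranges.
  (2.5, 5.5, 240°): beam 3 = 1.5529 ≠ 0.5176 ✗
  (3.5, 5.5, 330°): beam 1 = 2.5882 ≠ 1.5529 ✗
  (2.5, 1.5, 330°): beam 1 = 0.5176 ≠ 1.5529 ✗
  …
  (2.5, 5.5, 300°): r_1=1.5529, r_2=1.7321, r_3=0.5176, r_4=0.5774, r_5=1.9319, r_6=2.8868, r_7=1.5529 — all match ✓
Unique over the lattice → pose = (2.5, 5.5, 300°).

(x, y, θ) = (2.5, 5.5, 300°)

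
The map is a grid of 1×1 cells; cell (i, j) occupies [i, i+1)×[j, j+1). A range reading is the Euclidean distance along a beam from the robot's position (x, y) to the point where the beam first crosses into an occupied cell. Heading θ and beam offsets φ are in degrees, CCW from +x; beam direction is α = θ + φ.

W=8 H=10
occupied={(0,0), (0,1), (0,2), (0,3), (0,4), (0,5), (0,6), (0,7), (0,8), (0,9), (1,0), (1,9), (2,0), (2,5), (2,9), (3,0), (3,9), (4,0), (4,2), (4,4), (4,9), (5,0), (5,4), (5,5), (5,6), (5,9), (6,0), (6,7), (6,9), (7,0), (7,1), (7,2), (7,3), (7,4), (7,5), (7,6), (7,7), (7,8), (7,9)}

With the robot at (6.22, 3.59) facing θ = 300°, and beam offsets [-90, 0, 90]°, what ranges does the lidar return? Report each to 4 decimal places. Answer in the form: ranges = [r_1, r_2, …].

ranges = [1.4087, 1.5600, 0.9007]

beam 1: φ=-90°, α=210°
  cosα=-0.8660 sinα=-0.5000 | (6,3) | tMaxX 0.2540 tMaxY 1.1800 | tΔX 1.1547 tΔY 2.0000
    t=0.2540 [x] (5,3)
    t=1.1800 [y] (5,2)
    t=1.4087 [x] (4,2) — stop
  → r_1 = 1.4087
beam 2: φ=0°, α=300°
  cosα=0.5000 sinα=-0.8660 | (6,3) | tMaxX 1.5600 tMaxY 0.6813 | tΔX 2.0000 tΔY 1.1547
    t=0.6813 [y] (6,2)
    t=1.5600 [x] (7,2) — stop
  → r_2 = 1.5600
beam 3: φ=90°, α=30°
  cosα=0.8660 sinα=0.5000 | (6,3) | tMaxX 0.9007 tMaxY 0.8200 | tΔX 1.1547 tΔY 2.0000
    t=0.8200 [y] (6,4)
    t=0.9007 [x] (7,4) — stop
  → r_3 = 0.9007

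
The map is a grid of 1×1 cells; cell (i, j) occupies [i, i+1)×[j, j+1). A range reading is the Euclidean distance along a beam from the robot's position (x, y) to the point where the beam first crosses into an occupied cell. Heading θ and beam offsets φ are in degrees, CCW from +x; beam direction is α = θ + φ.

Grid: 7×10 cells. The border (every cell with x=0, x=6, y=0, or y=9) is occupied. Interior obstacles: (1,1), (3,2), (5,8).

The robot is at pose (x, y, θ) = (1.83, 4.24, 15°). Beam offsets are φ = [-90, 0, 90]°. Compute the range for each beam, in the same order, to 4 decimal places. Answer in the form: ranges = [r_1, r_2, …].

beam 1: φ=-90°, α=285°
  dir = (cos 285°, sin 285°) = (0.2588, -0.9659); from cell (1,4)
  next x-line at t=0.6568, next y-line at t=0.2485; Δt_x=3.8637, Δt_y=1.0353
    y: enter (1,3) at t=0.2485
    x: enter (2,3) at t=0.6568
    y: enter (2,2) at t=1.2837
    y: enter (2,1) at t=2.3190
    y: enter (2,0) at t=3.3543 ← occupied
  → r_1 = 3.3543
beam 2: φ=0°, α=15°
  dir = (cos 15°, sin 15°) = (0.9659, 0.2588); from cell (1,4)
  next x-line at t=0.1760, next y-line at t=2.9364; Δt_x=1.0353, Δt_y=3.8637
    x: enter (2,4) at t=0.1760
    x: enter (3,4) at t=1.2113
    x: enter (4,4) at t=2.2465
    y: enter (4,5) at t=2.9364
    x: enter (5,5) at t=3.2818
    x: enter (6,5) at t=4.3171 ← occupied
  → r_2 = 4.3171
beam 3: φ=90°, α=105°
  dir = (cos 105°, sin 105°) = (-0.2588, 0.9659); from cell (1,4)
  next x-line at t=3.2069, next y-line at t=0.7868; Δt_x=3.8637, Δt_y=1.0353
    y: enter (1,5) at t=0.7868
    y: enter (1,6) at t=1.8221
    y: enter (1,7) at t=2.8574
    x: enter (0,7) at t=3.2069 ← occupied
  → r_3 = 3.2069

ranges = [3.3543, 4.3171, 3.2069]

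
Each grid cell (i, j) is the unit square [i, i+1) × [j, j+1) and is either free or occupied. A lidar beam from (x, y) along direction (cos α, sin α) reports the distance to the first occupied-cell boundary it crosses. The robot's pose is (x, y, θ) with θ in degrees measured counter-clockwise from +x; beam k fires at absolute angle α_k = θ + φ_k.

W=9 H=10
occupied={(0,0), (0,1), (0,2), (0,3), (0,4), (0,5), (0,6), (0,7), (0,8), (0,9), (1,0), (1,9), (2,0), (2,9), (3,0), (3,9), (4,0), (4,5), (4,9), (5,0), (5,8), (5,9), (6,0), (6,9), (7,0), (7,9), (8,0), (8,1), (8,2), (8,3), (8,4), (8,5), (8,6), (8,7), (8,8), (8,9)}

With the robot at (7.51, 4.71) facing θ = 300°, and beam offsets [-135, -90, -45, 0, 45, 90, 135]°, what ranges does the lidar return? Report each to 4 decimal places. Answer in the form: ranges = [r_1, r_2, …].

ranges = [2.5985, 7.4200, 3.8409, 0.9800, 0.5073, 0.5658, 1.8932]

beam 1: φ=-135°, α=165°
  dir = (cos 165°, sin 165°) = (-0.9659, 0.2588); from cell (7,4)
  next x-line at t=0.5280, next y-line at t=1.1205; Δt_x=1.0353, Δt_y=3.8637
    x: enter (6,4) at t=0.5280
    y: enter (6,5) at t=1.1205
    x: enter (5,5) at t=1.5633
    x: enter (4,5) at t=2.5985 ← occupied
  → r_1 = 2.5985
beam 2: φ=-90°, α=210°
  dir = (cos 210°, sin 210°) = (-0.8660, -0.5000); from cell (7,4)
  next x-line at t=0.5889, next y-line at t=1.4200; Δt_x=1.1547, Δt_y=2.0000
    x: enter (6,4) at t=0.5889
    y: enter (6,3) at t=1.4200
    x: enter (5,3) at t=1.7436
    x: enter (4,3) at t=2.8983
    y: enter (4,2) at t=3.4200
    x: enter (3,2) at t=4.0530
    x: enter (2,2) at t=5.2077
    y: enter (2,1) at t=5.4200
    x: enter (1,1) at t=6.3624
    y: enter (1,0) at t=7.4200 ← occupied
  → r_2 = 7.4200
beam 3: φ=-45°, α=255°
  dir = (cos 255°, sin 255°) = (-0.2588, -0.9659); from cell (7,4)
  next x-line at t=1.9705, next y-line at t=0.7350; Δt_x=3.8637, Δt_y=1.0353
    y: enter (7,3) at t=0.7350
    y: enter (7,2) at t=1.7703
    x: enter (6,2) at t=1.9705
    y: enter (6,1) at t=2.8056
    y: enter (6,0) at t=3.8409 ← occupied
  → r_3 = 3.8409
beam 4: φ=0°, α=300°
  dir = (cos 300°, sin 300°) = (0.5000, -0.8660); from cell (7,4)
  next x-line at t=0.9800, next y-line at t=0.8198; Δt_x=2.0000, Δt_y=1.1547
    y: enter (7,3) at t=0.8198
    x: enter (8,3) at t=0.9800 ← occupied
  → r_4 = 0.9800
beam 5: φ=45°, α=345°
  dir = (cos 345°, sin 345°) = (0.9659, -0.2588); from cell (7,4)
  next x-line at t=0.5073, next y-line at t=2.7432; Δt_x=1.0353, Δt_y=3.8637
    x: enter (8,4) at t=0.5073 ← occupied
  → r_5 = 0.5073
beam 6: φ=90°, α=30°
  dir = (cos 30°, sin 30°) = (0.8660, 0.5000); from cell (7,4)
  next x-line at t=0.5658, next y-line at t=0.5800; Δt_x=1.1547, Δt_y=2.0000
    x: enter (8,4) at t=0.5658 ← occupied
  → r_6 = 0.5658
beam 7: φ=135°, α=75°
  dir = (cos 75°, sin 75°) = (0.2588, 0.9659); from cell (7,4)
  next x-line at t=1.8932, next y-line at t=0.3002; Δt_x=3.8637, Δt_y=1.0353
    y: enter (7,5) at t=0.3002
    y: enter (7,6) at t=1.3355
    x: enter (8,6) at t=1.8932 ← occupied
  → r_7 = 1.8932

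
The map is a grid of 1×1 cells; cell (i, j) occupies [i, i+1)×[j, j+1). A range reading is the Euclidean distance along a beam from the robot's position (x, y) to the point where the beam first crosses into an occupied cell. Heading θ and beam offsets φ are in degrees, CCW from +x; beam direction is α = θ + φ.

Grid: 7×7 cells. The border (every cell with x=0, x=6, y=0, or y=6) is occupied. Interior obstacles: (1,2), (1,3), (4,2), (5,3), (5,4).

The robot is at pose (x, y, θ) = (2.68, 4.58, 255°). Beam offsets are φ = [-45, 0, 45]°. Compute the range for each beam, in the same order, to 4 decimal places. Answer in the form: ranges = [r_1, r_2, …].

beam 1: φ=-45°, α=210°
  dir = (cos 210°, sin 210°) = (-0.8660, -0.5000); from cell (2,4)
  next x-line at t=0.7852, next y-line at t=1.1600; Δt_x=1.1547, Δt_y=2.0000
    x: enter (1,4) at t=0.7852
    y: enter (1,3) at t=1.1600 ← occupied
  → r_1 = 1.1600
beam 2: φ=0°, α=255°
  dir = (cos 255°, sin 255°) = (-0.2588, -0.9659); from cell (2,4)
  next x-line at t=2.6273, next y-line at t=0.6005; Δt_x=3.8637, Δt_y=1.0353
    y: enter (2,3) at t=0.6005
    y: enter (2,2) at t=1.6357
    x: enter (1,2) at t=2.6273 ← occupied
  → r_2 = 2.6273
beam 3: φ=45°, α=300°
  dir = (cos 300°, sin 300°) = (0.5000, -0.8660); from cell (2,4)
  next x-line at t=0.6400, next y-line at t=0.6697; Δt_x=2.0000, Δt_y=1.1547
    x: enter (3,4) at t=0.6400
    y: enter (3,3) at t=0.6697
    y: enter (3,2) at t=1.8244
    x: enter (4,2) at t=2.6400 ← occupied
  → r_3 = 2.6400

ranges = [1.1600, 2.6273, 2.6400]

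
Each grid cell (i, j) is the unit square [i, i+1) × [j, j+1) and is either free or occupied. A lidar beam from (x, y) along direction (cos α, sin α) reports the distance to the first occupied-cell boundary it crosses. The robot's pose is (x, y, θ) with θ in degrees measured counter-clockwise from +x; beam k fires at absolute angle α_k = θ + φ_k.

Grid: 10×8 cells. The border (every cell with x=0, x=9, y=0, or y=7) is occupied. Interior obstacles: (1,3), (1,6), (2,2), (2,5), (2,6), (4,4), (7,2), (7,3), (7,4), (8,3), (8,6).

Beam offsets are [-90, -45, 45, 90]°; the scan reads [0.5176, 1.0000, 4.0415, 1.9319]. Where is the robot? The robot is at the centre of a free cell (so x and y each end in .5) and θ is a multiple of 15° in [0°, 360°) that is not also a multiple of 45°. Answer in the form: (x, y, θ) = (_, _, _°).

Enumerate (i+0.5, j+0.5, θ) over the 37 free cells and 16 admissible headings. For each, cast all 4 beams and compare to the given ranges.
  (6.5, 3.5, 210°): beam 1 = 4.0415 ≠ 0.5176 ✗
  (5.5, 3.5, 330°): beam 1 = 2.8868 ≠ 0.5176 ✗
  (5.5, 1.5, 150°): beam 1 = 3.0000 ≠ 0.5176 ✗
  …
  (3.5, 6.5, 285°): r_1=0.5176, r_2=1.0000, r_3=4.0415, r_4=1.9319 — all match ✓
No second candidate reproduces the full scan.

(x, y, θ) = (3.5, 6.5, 285°)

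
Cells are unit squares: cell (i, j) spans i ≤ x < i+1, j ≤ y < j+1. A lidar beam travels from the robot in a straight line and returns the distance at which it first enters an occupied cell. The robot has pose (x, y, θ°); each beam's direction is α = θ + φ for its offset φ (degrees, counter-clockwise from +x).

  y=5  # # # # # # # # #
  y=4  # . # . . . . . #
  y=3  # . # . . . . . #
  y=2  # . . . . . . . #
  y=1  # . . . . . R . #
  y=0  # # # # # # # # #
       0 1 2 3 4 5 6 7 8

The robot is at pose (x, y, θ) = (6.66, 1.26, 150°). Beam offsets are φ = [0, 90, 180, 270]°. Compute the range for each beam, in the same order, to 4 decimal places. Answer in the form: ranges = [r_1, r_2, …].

beam 1: φ=0°, α=150°
  d=(-0.8660,0.5000)  start (6,1)  tX=0.7621 tY=1.4800  stride 1/|dx|=1.1547 1/|dy|=2.0000
    cross x-line → (5,1), t=0.7621
    cross y-line → (5,2), t=1.4800
    cross x-line → (4,2), t=1.9168
    cross x-line → (3,2), t=3.0715
    cross y-line → (3,3), t=3.4800
    cross x-line → (2,3), t=4.2262 (wall)
  → r_1 = 4.2262
beam 2: φ=90°, α=240°
  d=(-0.5000,-0.8660)  start (6,1)  tX=1.3200 tY=0.3002  stride 1/|dx|=2.0000 1/|dy|=1.1547
    cross y-line → (6,0), t=0.3002 (wall)
  → r_2 = 0.3002
beam 3: φ=180°, α=330°
  d=(0.8660,-0.5000)  start (6,1)  tX=0.3926 tY=0.5200  stride 1/|dx|=1.1547 1/|dy|=2.0000
    cross x-line → (7,1), t=0.3926
    cross y-line → (7,0), t=0.5200 (wall)
  → r_3 = 0.5200
beam 4: φ=270°, α=60°
  d=(0.5000,0.8660)  start (6,1)  tX=0.6800 tY=0.8545  stride 1/|dx|=2.0000 1/|dy|=1.1547
    cross x-line → (7,1), t=0.6800
    cross y-line → (7,2), t=0.8545
    cross y-line → (7,3), t=2.0092
    cross x-line → (8,3), t=2.6800 (wall)
  → r_4 = 2.6800

ranges = [4.2262, 0.3002, 0.5200, 2.6800]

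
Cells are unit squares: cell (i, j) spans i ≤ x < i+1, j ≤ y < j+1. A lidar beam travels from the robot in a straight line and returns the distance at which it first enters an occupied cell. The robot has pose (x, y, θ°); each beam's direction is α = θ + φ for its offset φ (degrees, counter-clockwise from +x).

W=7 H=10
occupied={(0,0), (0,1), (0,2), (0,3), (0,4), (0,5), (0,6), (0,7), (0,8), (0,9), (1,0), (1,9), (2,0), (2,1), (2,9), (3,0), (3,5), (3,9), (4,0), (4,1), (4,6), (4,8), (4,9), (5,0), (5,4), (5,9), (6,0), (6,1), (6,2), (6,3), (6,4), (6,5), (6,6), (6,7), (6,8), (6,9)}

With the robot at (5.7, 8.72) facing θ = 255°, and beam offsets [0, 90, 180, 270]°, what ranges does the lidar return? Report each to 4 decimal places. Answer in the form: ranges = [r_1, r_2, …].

ranges = [2.7046, 0.3106, 0.2899, 0.7247]

beam 1: φ=0°, α=255°
  dir = (cos 255°, sin 255°) = (-0.2588, -0.9659); from cell (5,8)
  next x-line at t=2.7046, next y-line at t=0.7454; Δt_x=3.8637, Δt_y=1.0353
    y: enter (5,7) at t=0.7454
    y: enter (5,6) at t=1.7807
    x: enter (4,6) at t=2.7046 ← occupied
  → r_1 = 2.7046
beam 2: φ=90°, α=345°
  dir = (cos 345°, sin 345°) = (0.9659, -0.2588); from cell (5,8)
  next x-line at t=0.3106, next y-line at t=2.7819; Δt_x=1.0353, Δt_y=3.8637
    x: enter (6,8) at t=0.3106 ← occupied
  → r_2 = 0.3106
beam 3: φ=180°, α=75°
  dir = (cos 75°, sin 75°) = (0.2588, 0.9659); from cell (5,8)
  next x-line at t=1.1591, next y-line at t=0.2899; Δt_x=3.8637, Δt_y=1.0353
    y: enter (5,9) at t=0.2899 ← occupied
  → r_3 = 0.2899
beam 4: φ=270°, α=165°
  dir = (cos 165°, sin 165°) = (-0.9659, 0.2588); from cell (5,8)
  next x-line at t=0.7247, next y-line at t=1.0818; Δt_x=1.0353, Δt_y=3.8637
    x: enter (4,8) at t=0.7247 ← occupied
  → r_4 = 0.7247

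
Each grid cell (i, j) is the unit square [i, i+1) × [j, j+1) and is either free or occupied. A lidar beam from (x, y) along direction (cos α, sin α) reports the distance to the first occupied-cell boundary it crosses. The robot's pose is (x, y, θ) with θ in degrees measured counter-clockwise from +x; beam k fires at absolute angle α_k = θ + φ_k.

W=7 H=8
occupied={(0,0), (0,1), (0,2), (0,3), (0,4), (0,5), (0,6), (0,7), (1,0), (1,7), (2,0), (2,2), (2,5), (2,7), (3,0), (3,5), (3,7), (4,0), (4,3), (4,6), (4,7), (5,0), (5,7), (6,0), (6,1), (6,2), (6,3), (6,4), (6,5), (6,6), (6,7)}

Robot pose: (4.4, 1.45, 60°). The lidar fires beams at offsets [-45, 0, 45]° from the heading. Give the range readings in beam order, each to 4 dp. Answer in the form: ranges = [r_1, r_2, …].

beam 1: φ=-45°, α=15°
  d=(0.9659,0.2588)  start (4,1)  tX=0.6212 tY=2.1250  stride 1/|dx|=1.0353 1/|dy|=3.8637
    cross x-line → (5,1), t=0.6212
    cross x-line → (6,1), t=1.6564 (wall)
  → r_1 = 1.6564
beam 2: φ=0°, α=60°
  d=(0.5000,0.8660)  start (4,1)  tX=1.2000 tY=0.6351  stride 1/|dx|=2.0000 1/|dy|=1.1547
    cross y-line → (4,2), t=0.6351
    cross x-line → (5,2), t=1.2000
    cross y-line → (5,3), t=1.7898
    cross y-line → (5,4), t=2.9445
    cross x-line → (6,4), t=3.2000 (wall)
  → r_2 = 3.2000
beam 3: φ=45°, α=105°
  d=(-0.2588,0.9659)  start (4,1)  tX=1.5455 tY=0.5694  stride 1/|dx|=3.8637 1/|dy|=1.0353
    cross y-line → (4,2), t=0.5694
    cross x-line → (3,2), t=1.5455
    cross y-line → (3,3), t=1.6047
    cross y-line → (3,4), t=2.6400
    cross y-line → (3,5), t=3.6752 (wall)
  → r_3 = 3.6752

ranges = [1.6564, 3.2000, 3.6752]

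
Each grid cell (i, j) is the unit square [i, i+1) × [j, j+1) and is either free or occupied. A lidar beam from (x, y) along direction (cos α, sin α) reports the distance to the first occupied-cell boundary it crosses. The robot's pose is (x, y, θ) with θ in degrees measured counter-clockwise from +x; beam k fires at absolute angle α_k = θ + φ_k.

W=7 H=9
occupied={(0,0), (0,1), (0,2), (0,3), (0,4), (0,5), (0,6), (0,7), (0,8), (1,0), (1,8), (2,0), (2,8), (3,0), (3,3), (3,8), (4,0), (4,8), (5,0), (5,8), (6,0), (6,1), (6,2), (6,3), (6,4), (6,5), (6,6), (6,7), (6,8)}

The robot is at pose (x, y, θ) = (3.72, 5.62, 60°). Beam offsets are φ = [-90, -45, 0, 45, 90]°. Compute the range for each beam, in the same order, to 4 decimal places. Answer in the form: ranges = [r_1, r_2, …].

beam 1: φ=-90°, α=330°
  direction (0.8660, -0.5000); cell (3,5); t to first gridline: x 0.3233, y 1.2400 (then +1.1547 / +2.0000)
    (4,5) via x @ 0.3233
    (4,4) via y @ 1.2400
    (5,4) via x @ 1.4780
    (6,4) via x @ 2.6327  # hit
  → r_1 = 2.6327
beam 2: φ=-45°, α=15°
  direction (0.9659, 0.2588); cell (3,5); t to first gridline: x 0.2899, y 1.4682 (then +1.0353 / +3.8637)
    (4,5) via x @ 0.2899
    (5,5) via x @ 1.3252
    (5,6) via y @ 1.4682
    (6,6) via x @ 2.3604  # hit
  → r_2 = 2.3604
beam 3: φ=0°, α=60°
  direction (0.5000, 0.8660); cell (3,5); t to first gridline: x 0.5600, y 0.4388 (then +2.0000 / +1.1547)
    (3,6) via y @ 0.4388
    (4,6) via x @ 0.5600
    (4,7) via y @ 1.5935
    (5,7) via x @ 2.5600
    (5,8) via y @ 2.7482  # hit
  → r_3 = 2.7482
beam 4: φ=45°, α=105°
  direction (-0.2588, 0.9659); cell (3,5); t to first gridline: x 2.7819, y 0.3934 (then +3.8637 / +1.0353)
    (3,6) via y @ 0.3934
    (3,7) via y @ 1.4287
    (3,8) via y @ 2.4640  # hit
  → r_4 = 2.4640
beam 5: φ=90°, α=150°
  direction (-0.8660, 0.5000); cell (3,5); t to first gridline: x 0.8314, y 0.7600 (then +1.1547 / +2.0000)
    (3,6) via y @ 0.7600
    (2,6) via x @ 0.8314
    (1,6) via x @ 1.9861
    (1,7) via y @ 2.7600
    (0,7) via x @ 3.1408  # hit
  → r_5 = 3.1408

ranges = [2.6327, 2.3604, 2.7482, 2.4640, 3.1408]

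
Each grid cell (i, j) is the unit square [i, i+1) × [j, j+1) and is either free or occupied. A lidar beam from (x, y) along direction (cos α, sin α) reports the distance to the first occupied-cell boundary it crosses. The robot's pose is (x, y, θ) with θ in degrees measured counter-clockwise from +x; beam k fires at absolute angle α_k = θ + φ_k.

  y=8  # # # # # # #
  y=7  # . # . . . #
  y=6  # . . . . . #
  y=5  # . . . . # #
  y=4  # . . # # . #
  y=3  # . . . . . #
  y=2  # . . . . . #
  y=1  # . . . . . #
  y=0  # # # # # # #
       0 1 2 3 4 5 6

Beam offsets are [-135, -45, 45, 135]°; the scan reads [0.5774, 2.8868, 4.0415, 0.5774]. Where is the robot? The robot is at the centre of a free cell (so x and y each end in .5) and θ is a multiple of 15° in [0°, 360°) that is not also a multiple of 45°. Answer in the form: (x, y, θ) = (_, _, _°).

(x, y, θ) = (4.5, 5.5, 105°)

Enumerate (i+0.5, j+0.5, θ) over the 31 free cells and 16 admissible headings. For each, cast all 4 beams and compare to the given ranges.
  (5.5, 6.5, 195°): beam 1 = 1.0000 ≠ 0.5774 ✗
  (5.5, 6.5, 210°): beam 1 = 1.5529 ≠ 0.5774 ✗
  (2.5, 1.5, 120°): beam 1 = 1.9319 ≠ 0.5774 ✗
  (1.5, 5.5, 285°): beam 2 = 1.0000 ≠ 2.8868 ✗
  …
  (4.5, 5.5, 105°): r_1=0.5774, r_2=2.8868, r_3=4.0415, r_4=0.5774 — all match ✓
Only this pose fits every beam.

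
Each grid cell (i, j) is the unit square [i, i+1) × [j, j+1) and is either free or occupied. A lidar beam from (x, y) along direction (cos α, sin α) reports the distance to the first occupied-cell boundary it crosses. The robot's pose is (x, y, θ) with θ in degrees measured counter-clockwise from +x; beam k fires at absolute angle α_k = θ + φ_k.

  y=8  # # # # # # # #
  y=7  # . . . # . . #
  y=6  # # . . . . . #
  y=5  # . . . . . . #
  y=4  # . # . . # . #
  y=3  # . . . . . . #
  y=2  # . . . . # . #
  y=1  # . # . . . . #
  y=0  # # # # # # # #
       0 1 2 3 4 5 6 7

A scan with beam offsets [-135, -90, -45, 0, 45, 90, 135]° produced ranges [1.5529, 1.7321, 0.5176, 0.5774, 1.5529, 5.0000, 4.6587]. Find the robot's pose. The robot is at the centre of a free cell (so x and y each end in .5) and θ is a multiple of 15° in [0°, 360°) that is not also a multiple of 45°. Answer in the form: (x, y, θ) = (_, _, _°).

(x, y, θ) = (2.5, 6.5, 210°)

The pose lattice has 36·16 = 576 candidates. Test each by forward raycasting.
  (3.5, 6.5, 255°): beam 1 = 1.7321 ≠ 1.5529 ✗
  (3.5, 1.5, 60°): beam 1 = 0.5176 ≠ 1.5529 ✗
  (1.5, 3.5, 330°): beam 1 = 0.5176 ≠ 1.5529 ✗
  (1.5, 4.5, 15°): beam 1 = 1.0000 ≠ 1.5529 ✗
  (3.5, 6.5, 150°): beam 1 = 3.6235 ≠ 1.5529 ✗
  …
  (2.5, 6.5, 210°): r_1=1.5529, r_2=1.7321, r_3=0.5176, r_4=0.5774, r_5=1.5529, r_6=5.0000, r_7=4.6587 — all match ✓
Unique over the lattice → pose = (2.5, 6.5, 210°).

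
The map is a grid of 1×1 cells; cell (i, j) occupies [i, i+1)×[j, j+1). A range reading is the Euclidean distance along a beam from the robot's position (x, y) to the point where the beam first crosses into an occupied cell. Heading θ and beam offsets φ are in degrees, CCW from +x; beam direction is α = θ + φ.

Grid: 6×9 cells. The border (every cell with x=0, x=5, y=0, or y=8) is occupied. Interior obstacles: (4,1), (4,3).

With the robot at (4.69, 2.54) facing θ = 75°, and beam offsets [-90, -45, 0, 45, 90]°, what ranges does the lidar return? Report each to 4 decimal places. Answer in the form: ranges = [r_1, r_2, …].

beam 1: φ=-90°, α=345°
  d=(0.9659,-0.2588)  start (4,2)  tX=0.3209 tY=2.0864  stride 1/|dx|=1.0353 1/|dy|=3.8637
    cross x-line → (5,2), t=0.3209 (wall)
  → r_1 = 0.3209
beam 2: φ=-45°, α=30°
  d=(0.8660,0.5000)  start (4,2)  tX=0.3580 tY=0.9200  stride 1/|dx|=1.1547 1/|dy|=2.0000
    cross x-line → (5,2), t=0.3580 (wall)
  → r_2 = 0.3580
beam 3: φ=0°, α=75°
  d=(0.2588,0.9659)  start (4,2)  tX=1.1977 tY=0.4762  stride 1/|dx|=3.8637 1/|dy|=1.0353
    cross y-line → (4,3), t=0.4762 (wall)
  → r_3 = 0.4762
beam 4: φ=45°, α=120°
  d=(-0.5000,0.8660)  start (4,2)  tX=1.3800 tY=0.5312  stride 1/|dx|=2.0000 1/|dy|=1.1547
    cross y-line → (4,3), t=0.5312 (wall)
  → r_4 = 0.5312
beam 5: φ=90°, α=165°
  d=(-0.9659,0.2588)  start (4,2)  tX=0.7143 tY=1.7773  stride 1/|dx|=1.0353 1/|dy|=3.8637
    cross x-line → (3,2), t=0.7143
    cross x-line → (2,2), t=1.7496
    cross y-line → (2,3), t=1.7773
    cross x-line → (1,3), t=2.7849
    cross x-line → (0,3), t=3.8202 (wall)
  → r_5 = 3.8202

ranges = [0.3209, 0.3580, 0.4762, 0.5312, 3.8202]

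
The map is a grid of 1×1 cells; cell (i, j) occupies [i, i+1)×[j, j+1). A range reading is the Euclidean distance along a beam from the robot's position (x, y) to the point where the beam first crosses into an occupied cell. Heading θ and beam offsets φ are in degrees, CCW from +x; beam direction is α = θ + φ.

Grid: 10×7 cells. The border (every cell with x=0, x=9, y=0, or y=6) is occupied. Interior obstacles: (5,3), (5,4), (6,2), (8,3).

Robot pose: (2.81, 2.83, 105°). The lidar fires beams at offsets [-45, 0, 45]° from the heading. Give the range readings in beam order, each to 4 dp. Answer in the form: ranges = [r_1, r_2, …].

beam 1: φ=-45°, α=60°
  dir = (cos 60°, sin 60°) = (0.5000, 0.8660); from cell (2,2)
  next x-line at t=0.3800, next y-line at t=0.1963; Δt_x=2.0000, Δt_y=1.1547
    y: enter (2,3) at t=0.1963
    x: enter (3,3) at t=0.3800
    y: enter (3,4) at t=1.3510
    x: enter (4,4) at t=2.3800
    y: enter (4,5) at t=2.5057
    y: enter (4,6) at t=3.6604 ← occupied
  → r_1 = 3.6604
beam 2: φ=0°, α=105°
  dir = (cos 105°, sin 105°) = (-0.2588, 0.9659); from cell (2,2)
  next x-line at t=3.1296, next y-line at t=0.1760; Δt_x=3.8637, Δt_y=1.0353
    y: enter (2,3) at t=0.1760
    y: enter (2,4) at t=1.2113
    y: enter (2,5) at t=2.2465
    x: enter (1,5) at t=3.1296
    y: enter (1,6) at t=3.2818 ← occupied
  → r_2 = 3.2818
beam 3: φ=45°, α=150°
  dir = (cos 150°, sin 150°) = (-0.8660, 0.5000); from cell (2,2)
  next x-line at t=0.9353, next y-line at t=0.3400; Δt_x=1.1547, Δt_y=2.0000
    y: enter (2,3) at t=0.3400
    x: enter (1,3) at t=0.9353
    x: enter (0,3) at t=2.0900 ← occupied
  → r_3 = 2.0900

ranges = [3.6604, 3.2818, 2.0900]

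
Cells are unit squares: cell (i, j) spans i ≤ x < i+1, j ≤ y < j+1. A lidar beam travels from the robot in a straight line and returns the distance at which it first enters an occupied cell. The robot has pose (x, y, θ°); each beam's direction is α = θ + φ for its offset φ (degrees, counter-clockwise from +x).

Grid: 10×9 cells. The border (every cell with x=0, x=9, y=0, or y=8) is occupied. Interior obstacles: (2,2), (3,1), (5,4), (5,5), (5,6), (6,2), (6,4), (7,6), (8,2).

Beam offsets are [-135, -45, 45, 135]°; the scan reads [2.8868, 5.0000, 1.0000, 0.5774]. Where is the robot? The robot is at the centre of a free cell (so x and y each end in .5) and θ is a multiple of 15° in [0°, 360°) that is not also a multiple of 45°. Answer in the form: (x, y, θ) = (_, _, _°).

The pose lattice has 47·16 = 752 candidates. Test each by forward raycasting.
  (7.5, 2.5, 330°): beam 1 = 0.5176 ≠ 2.8868 ✗
  (1.5, 4.5, 75°): beam 1 = 1.7321 ≠ 2.8868 ✗
  (4.5, 5.5, 60°): beam 1 = 4.6587 ≠ 2.8868 ✗
  (7.5, 4.5, 255°): beam 1 = 4.0415 ≠ 2.8868 ✗
  …
  (1.5, 5.5, 75°): r_1=2.8868, r_2=5.0000, r_3=1.0000, r_4=0.5774 — all match ✓
Only this pose fits every beam.

(x, y, θ) = (1.5, 5.5, 75°)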